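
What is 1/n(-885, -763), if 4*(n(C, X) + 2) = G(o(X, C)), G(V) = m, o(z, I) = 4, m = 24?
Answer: 1/4 ≈ 0.25000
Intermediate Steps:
G(V) = 24
n(C, X) = 4 (n(C, X) = -2 + (1/4)*24 = -2 + 6 = 4)
1/n(-885, -763) = 1/4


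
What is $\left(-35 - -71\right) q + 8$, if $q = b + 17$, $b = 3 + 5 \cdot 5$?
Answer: $1628$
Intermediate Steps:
$b = 28$ ($b = 3 + 25 = 28$)
$q = 45$ ($q = 28 + 17 = 45$)
$\left(-35 - -71\right) q + 8 = \left(-35 - -71\right) 45 + 8 = \left(-35 + 71\right) 45 + 8 = 36 \cdot 45 + 8 = 1620 + 8 = 1628$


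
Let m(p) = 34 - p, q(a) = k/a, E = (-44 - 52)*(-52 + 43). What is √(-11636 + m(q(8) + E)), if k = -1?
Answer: I*√199454/4 ≈ 111.65*I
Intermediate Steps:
E = 864 (E = -96*(-9) = 864)
q(a) = -1/a
√(-11636 + m(q(8) + E)) = √(-11636 + (34 - (-1/8 + 864))) = √(-11636 + (34 - (-1*⅛ + 864))) = √(-11636 + (34 - (-⅛ + 864))) = √(-11636 + (34 - 1*6911/8)) = √(-11636 + (34 - 6911/8)) = √(-11636 - 6639/8) = √(-99727/8) = I*√199454/4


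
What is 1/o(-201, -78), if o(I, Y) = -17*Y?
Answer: 1/1326 ≈ 0.00075415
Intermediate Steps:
1/o(-201, -78) = 1/(-17*(-78)) = 1/1326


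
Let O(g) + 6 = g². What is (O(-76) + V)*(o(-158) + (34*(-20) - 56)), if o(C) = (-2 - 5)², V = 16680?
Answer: -15423150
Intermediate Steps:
O(g) = -6 + g²
o(C) = 49 (o(C) = (-7)² = 49)
(O(-76) + V)*(o(-158) + (34*(-20) - 56)) = ((-6 + (-76)²) + 16680)*(49 + (34*(-20) - 56)) = ((-6 + 5776) + 16680)*(49 + (-680 - 56)) = (5770 + 16680)*(49 - 736) = 22450*(-687) = -15423150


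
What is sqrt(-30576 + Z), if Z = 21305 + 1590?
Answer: I*sqrt(7681) ≈ 87.641*I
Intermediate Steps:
Z = 22895
sqrt(-30576 + Z) = sqrt(-30576 + 22895) = sqrt(-7681) = I*sqrt(7681)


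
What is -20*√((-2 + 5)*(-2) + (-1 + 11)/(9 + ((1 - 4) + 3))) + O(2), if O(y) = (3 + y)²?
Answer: 25 - 40*I*√11/3 ≈ 25.0 - 44.222*I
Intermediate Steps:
-20*√((-2 + 5)*(-2) + (-1 + 11)/(9 + ((1 - 4) + 3))) + O(2) = -20*√((-2 + 5)*(-2) + (-1 + 11)/(9 + ((1 - 4) + 3))) + (3 + 2)² = -20*√(3*(-2) + 10/(9 + (-3 + 3))) + 5² = -20*√(-6 + 10/(9 + 0)) + 25 = -20*√(-6 + 10/9) + 25 = -40*I*√11/3 + 25 = 25 - 40*I*√11/3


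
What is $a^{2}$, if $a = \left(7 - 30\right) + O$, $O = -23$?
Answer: $2116$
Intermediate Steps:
$a = -46$ ($a = \left(7 - 30\right) - 23 = -23 - 23 = -46$)
$a^{2} = \left(-46\right)^{2} = 2116$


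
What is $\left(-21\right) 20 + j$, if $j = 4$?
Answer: $-416$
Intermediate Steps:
$\left(-21\right) 20 + j = \left(-21\right) 20 + 4 = -420 + 4 = -416$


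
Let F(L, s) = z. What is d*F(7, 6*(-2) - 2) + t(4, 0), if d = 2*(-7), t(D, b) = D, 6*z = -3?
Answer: 11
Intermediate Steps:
z = -1/2 (z = (1/6)*(-3) = -1/2 ≈ -0.50000)
F(L, s) = -1/2
d = -14
d*F(7, 6*(-2) - 2) + t(4, 0) = -14*(-1/2) + 4 = 7 + 4 = 11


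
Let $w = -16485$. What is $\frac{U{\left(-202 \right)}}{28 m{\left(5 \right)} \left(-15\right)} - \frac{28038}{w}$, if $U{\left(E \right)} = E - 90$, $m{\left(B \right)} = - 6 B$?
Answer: $\frac{829679}{494550} \approx 1.6776$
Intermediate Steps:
$U{\left(E \right)} = -90 + E$ ($U{\left(E \right)} = E - 90 = -90 + E$)
$\frac{U{\left(-202 \right)}}{28 m{\left(5 \right)} \left(-15\right)} - \frac{28038}{w} = \frac{-90 - 202}{28 \left(\left(-6\right) 5\right) \left(-15\right)} - \frac{28038}{-16485} = - \frac{292}{28 \left(-30\right) \left(-15\right)} - - \frac{9346}{5495} = - \frac{292}{\left(-840\right) \left(-15\right)} + \frac{9346}{5495} = - \frac{292}{12600} + \frac{9346}{5495} = \left(-292\right) \frac{1}{12600} + \frac{9346}{5495} = - \frac{73}{3150} + \frac{9346}{5495} = \frac{829679}{494550}$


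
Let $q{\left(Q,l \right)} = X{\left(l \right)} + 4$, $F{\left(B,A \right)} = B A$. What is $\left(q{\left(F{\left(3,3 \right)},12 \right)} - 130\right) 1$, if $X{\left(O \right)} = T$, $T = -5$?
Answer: $-131$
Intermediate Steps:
$X{\left(O \right)} = -5$
$F{\left(B,A \right)} = A B$
$q{\left(Q,l \right)} = -1$ ($q{\left(Q,l \right)} = -5 + 4 = -1$)
$\left(q{\left(F{\left(3,3 \right)},12 \right)} - 130\right) 1 = \left(-1 - 130\right) 1 = \left(-131\right) 1 = -131$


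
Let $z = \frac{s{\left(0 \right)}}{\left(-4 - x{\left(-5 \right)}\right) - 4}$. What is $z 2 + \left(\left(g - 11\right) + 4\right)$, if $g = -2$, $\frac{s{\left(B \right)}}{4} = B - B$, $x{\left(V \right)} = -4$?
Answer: $-9$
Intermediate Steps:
$s{\left(B \right)} = 0$ ($s{\left(B \right)} = 4 \left(B - B\right) = 4 \cdot 0 = 0$)
$z = 0$ ($z = \frac{1}{\left(-4 - -4\right) - 4} \cdot 0 = \frac{1}{\left(-4 + 4\right) - 4} \cdot 0 = \frac{1}{0 - 4} \cdot 0 = \frac{1}{-4} \cdot 0 = \left(- \frac{1}{4}\right) 0 = 0$)
$z 2 + \left(\left(g - 11\right) + 4\right) = 0 \cdot 2 + \left(\left(-2 - 11\right) + 4\right) = 0 + \left(-13 + 4\right) = 0 - 9 = -9$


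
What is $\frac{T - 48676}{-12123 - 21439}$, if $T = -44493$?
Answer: $\frac{93169}{33562} \approx 2.776$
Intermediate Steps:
$\frac{T - 48676}{-12123 - 21439} = \frac{-44493 - 48676}{-12123 - 21439} = - \frac{93169}{-33562} = \left(-93169\right) \left(- \frac{1}{33562}\right) = \frac{93169}{33562}$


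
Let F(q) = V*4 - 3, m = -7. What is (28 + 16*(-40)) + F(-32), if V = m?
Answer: -643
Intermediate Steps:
V = -7
F(q) = -31 (F(q) = -7*4 - 3 = -28 - 3 = -31)
(28 + 16*(-40)) + F(-32) = (28 + 16*(-40)) - 31 = (28 - 640) - 31 = -612 - 31 = -643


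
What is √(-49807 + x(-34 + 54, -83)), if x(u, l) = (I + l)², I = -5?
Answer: I*√42063 ≈ 205.09*I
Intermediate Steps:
x(u, l) = (-5 + l)²
√(-49807 + x(-34 + 54, -83)) = √(-49807 + (-5 - 83)²) = √(-49807 + (-88)²) = √(-49807 + 7744) = √(-42063) = I*√42063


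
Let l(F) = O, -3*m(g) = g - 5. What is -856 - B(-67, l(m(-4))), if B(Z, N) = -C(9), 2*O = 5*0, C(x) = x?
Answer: -847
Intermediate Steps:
m(g) = 5/3 - g/3 (m(g) = -(g - 5)/3 = -(-5 + g)/3 = 5/3 - g/3)
O = 0 (O = (5*0)/2 = (1/2)*0 = 0)
l(F) = 0
B(Z, N) = -9 (B(Z, N) = -1*9 = -9)
-856 - B(-67, l(m(-4))) = -856 - 1*(-9) = -856 + 9 = -847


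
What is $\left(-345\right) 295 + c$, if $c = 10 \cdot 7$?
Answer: $-101705$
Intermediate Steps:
$c = 70$
$\left(-345\right) 295 + c = \left(-345\right) 295 + 70 = -101775 + 70 = -101705$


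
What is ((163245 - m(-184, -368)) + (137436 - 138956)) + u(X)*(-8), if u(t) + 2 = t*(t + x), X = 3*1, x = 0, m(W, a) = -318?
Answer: 161987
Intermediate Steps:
X = 3
u(t) = -2 + t² (u(t) = -2 + t*(t + 0) = -2 + t*t = -2 + t²)
((163245 - m(-184, -368)) + (137436 - 138956)) + u(X)*(-8) = ((163245 - 1*(-318)) + (137436 - 138956)) + (-2 + 3²)*(-8) = ((163245 + 318) - 1520) + (-2 + 9)*(-8) = (163563 - 1520) + 7*(-8) = 162043 - 56 = 161987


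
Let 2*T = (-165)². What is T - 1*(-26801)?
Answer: 80827/2 ≈ 40414.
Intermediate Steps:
T = 27225/2 (T = (½)*(-165)² = (½)*27225 = 27225/2 ≈ 13613.)
T - 1*(-26801) = 27225/2 - 1*(-26801) = 27225/2 + 26801 = 80827/2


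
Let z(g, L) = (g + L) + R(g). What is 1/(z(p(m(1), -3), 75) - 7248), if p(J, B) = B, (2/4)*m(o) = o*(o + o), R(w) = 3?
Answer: -1/7173 ≈ -0.00013941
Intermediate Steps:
m(o) = 4*o² (m(o) = 2*(o*(o + o)) = 2*(o*(2*o)) = 2*(2*o²) = 4*o²)
z(g, L) = 3 + L + g (z(g, L) = (g + L) + 3 = (L + g) + 3 = 3 + L + g)
1/(z(p(m(1), -3), 75) - 7248) = 1/((3 + 75 - 3) - 7248) = 1/(75 - 7248) = 1/(-7173) = -1/7173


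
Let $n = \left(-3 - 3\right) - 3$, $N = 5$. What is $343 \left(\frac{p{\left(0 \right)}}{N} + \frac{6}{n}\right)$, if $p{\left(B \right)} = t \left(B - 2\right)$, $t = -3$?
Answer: $\frac{2744}{15} \approx 182.93$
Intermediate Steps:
$p{\left(B \right)} = 6 - 3 B$ ($p{\left(B \right)} = - 3 \left(B - 2\right) = - 3 \left(-2 + B\right) = 6 - 3 B$)
$n = -9$ ($n = -6 - 3 = -9$)
$343 \left(\frac{p{\left(0 \right)}}{N} + \frac{6}{n}\right) = 343 \left(\frac{6 - 0}{5} + \frac{6}{-9}\right) = 343 \left(\left(6 + 0\right) \frac{1}{5} + 6 \left(- \frac{1}{9}\right)\right) = 343 \left(6 \cdot \frac{1}{5} - \frac{2}{3}\right) = 343 \left(\frac{6}{5} - \frac{2}{3}\right) = 343 \cdot \frac{8}{15} = \frac{2744}{15}$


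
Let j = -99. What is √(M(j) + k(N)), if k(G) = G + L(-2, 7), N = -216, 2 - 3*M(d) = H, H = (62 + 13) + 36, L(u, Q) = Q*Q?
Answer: I*√1830/3 ≈ 14.26*I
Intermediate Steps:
L(u, Q) = Q²
H = 111 (H = 75 + 36 = 111)
M(d) = -109/3 (M(d) = ⅔ - ⅓*111 = ⅔ - 37 = -109/3)
k(G) = 49 + G (k(G) = G + 7² = G + 49 = 49 + G)
√(M(j) + k(N)) = √(-109/3 + (49 - 216)) = √(-109/3 - 167) = √(-610/3) = I*√1830/3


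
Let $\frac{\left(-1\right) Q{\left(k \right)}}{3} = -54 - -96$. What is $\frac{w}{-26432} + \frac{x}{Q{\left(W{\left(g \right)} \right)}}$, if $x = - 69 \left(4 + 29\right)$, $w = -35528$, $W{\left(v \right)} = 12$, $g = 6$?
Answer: $\frac{64149}{3304} \approx 19.416$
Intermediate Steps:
$x = -2277$ ($x = \left(-69\right) 33 = -2277$)
$Q{\left(k \right)} = -126$ ($Q{\left(k \right)} = - 3 \left(-54 - -96\right) = - 3 \left(-54 + 96\right) = \left(-3\right) 42 = -126$)
$\frac{w}{-26432} + \frac{x}{Q{\left(W{\left(g \right)} \right)}} = - \frac{35528}{-26432} - \frac{2277}{-126} = \left(-35528\right) \left(- \frac{1}{26432}\right) - - \frac{253}{14} = \frac{4441}{3304} + \frac{253}{14} = \frac{64149}{3304}$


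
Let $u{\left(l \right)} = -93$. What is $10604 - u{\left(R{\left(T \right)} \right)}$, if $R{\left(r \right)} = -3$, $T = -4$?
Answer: $10697$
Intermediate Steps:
$10604 - u{\left(R{\left(T \right)} \right)} = 10604 - -93 = 10604 + 93 = 10697$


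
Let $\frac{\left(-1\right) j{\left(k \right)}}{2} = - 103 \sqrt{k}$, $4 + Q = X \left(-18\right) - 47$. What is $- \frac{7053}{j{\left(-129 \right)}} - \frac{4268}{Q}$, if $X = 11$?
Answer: $\frac{4268}{249} + \frac{2351 i \sqrt{129}}{8858} \approx 17.141 + 3.0145 i$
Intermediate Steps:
$Q = -249$ ($Q = -4 + \left(11 \left(-18\right) - 47\right) = -4 - 245 = -249$)
$j{\left(k \right)} = 206 \sqrt{k}$ ($j{\left(k \right)} = - 2 \left(- 103 \sqrt{k}\right) = 206 \sqrt{k}$)
$- \frac{7053}{j{\left(-129 \right)}} - \frac{4268}{Q} = - \frac{7053}{206 \sqrt{-129}} - \frac{4268}{-249} = - \frac{7053}{206 i \sqrt{129}} - - \frac{4268}{249} = - \frac{7053}{206 i \sqrt{129}} + \frac{4268}{249} = - 7053 \left(- \frac{i \sqrt{129}}{26574}\right) + \frac{4268}{249} = \frac{2351 i \sqrt{129}}{8858} + \frac{4268}{249} = \frac{4268}{249} + \frac{2351 i \sqrt{129}}{8858}$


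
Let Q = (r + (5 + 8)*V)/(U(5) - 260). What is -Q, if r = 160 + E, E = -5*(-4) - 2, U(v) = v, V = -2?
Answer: 152/255 ≈ 0.59608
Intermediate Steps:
E = 18 (E = 20 - 2 = 18)
r = 178 (r = 160 + 18 = 178)
Q = -152/255 (Q = (178 + (5 + 8)*(-2))/(5 - 260) = (178 + 13*(-2))/(-255) = (178 - 26)*(-1/255) = 152*(-1/255) = -152/255 ≈ -0.59608)
-Q = -1*(-152/255) = 152/255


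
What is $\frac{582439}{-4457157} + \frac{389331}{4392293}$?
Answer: $- \frac{822933350660}{19577139491001} \approx -0.042035$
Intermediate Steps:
$\frac{582439}{-4457157} + \frac{389331}{4392293} = 582439 \left(- \frac{1}{4457157}\right) + 389331 \cdot \frac{1}{4392293} = - \frac{582439}{4457157} + \frac{389331}{4392293} = - \frac{822933350660}{19577139491001}$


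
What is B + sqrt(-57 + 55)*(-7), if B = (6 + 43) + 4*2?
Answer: 57 - 7*I*sqrt(2) ≈ 57.0 - 9.8995*I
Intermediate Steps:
B = 57 (B = 49 + 8 = 57)
B + sqrt(-57 + 55)*(-7) = 57 + sqrt(-57 + 55)*(-7) = 57 + sqrt(-2)*(-7) = 57 + (I*sqrt(2))*(-7) = 57 - 7*I*sqrt(2)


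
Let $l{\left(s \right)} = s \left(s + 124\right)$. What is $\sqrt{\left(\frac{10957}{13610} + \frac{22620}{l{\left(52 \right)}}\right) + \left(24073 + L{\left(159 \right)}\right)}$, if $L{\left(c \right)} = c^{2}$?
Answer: $\frac{\sqrt{4424995170973905}}{299420} \approx 222.17$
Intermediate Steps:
$l{\left(s \right)} = s \left(124 + s\right)$
$\sqrt{\left(\frac{10957}{13610} + \frac{22620}{l{\left(52 \right)}}\right) + \left(24073 + L{\left(159 \right)}\right)} = \sqrt{\left(\frac{10957}{13610} + \frac{22620}{52 \left(124 + 52\right)}\right) + \left(24073 + 159^{2}\right)} = \sqrt{\left(10957 \cdot \frac{1}{13610} + \frac{22620}{52 \cdot 176}\right) + \left(24073 + 25281\right)} = \sqrt{\left(\frac{10957}{13610} + \frac{22620}{9152}\right) + 49354} = \sqrt{\left(\frac{10957}{13610} + 22620 \cdot \frac{1}{9152}\right) + 49354} = \sqrt{\left(\frac{10957}{13610} + \frac{435}{176}\right) + 49354} = \sqrt{\frac{3924391}{1197680} + 49354} = \sqrt{\frac{59114223111}{1197680}} = \frac{\sqrt{4424995170973905}}{299420}$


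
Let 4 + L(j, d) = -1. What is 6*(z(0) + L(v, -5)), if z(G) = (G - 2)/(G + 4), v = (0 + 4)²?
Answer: -33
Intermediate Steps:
v = 16 (v = 4² = 16)
L(j, d) = -5 (L(j, d) = -4 - 1 = -5)
z(G) = (-2 + G)/(4 + G)
6*(z(0) + L(v, -5)) = 6*((-2 + 0)/(4 + 0) - 5) = 6*(-2/4 - 5) = 6*((¼)*(-2) - 5) = 6*(-½ - 5) = 6*(-11/2) = -33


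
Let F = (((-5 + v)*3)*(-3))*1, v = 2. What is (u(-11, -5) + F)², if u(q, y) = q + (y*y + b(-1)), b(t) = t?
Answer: 1600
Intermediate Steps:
u(q, y) = -1 + q + y² (u(q, y) = q + (y*y - 1) = q + (y² - 1) = q + (-1 + y²) = -1 + q + y²)
F = 27 (F = (((-5 + 2)*3)*(-3))*1 = (-3*3*(-3))*1 = -9*(-3)*1 = 27*1 = 27)
(u(-11, -5) + F)² = ((-1 - 11 + (-5)²) + 27)² = ((-1 - 11 + 25) + 27)² = (13 + 27)² = 40² = 1600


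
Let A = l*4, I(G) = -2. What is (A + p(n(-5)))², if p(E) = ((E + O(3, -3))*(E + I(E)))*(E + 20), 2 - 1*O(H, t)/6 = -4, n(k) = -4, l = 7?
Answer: 9265936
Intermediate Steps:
O(H, t) = 36 (O(H, t) = 12 - 6*(-4) = 12 + 24 = 36)
A = 28 (A = 7*4 = 28)
p(E) = (-2 + E)*(20 + E)*(36 + E) (p(E) = ((E + 36)*(E - 2))*(E + 20) = ((36 + E)*(-2 + E))*(20 + E) = ((-2 + E)*(36 + E))*(20 + E) = (-2 + E)*(20 + E)*(36 + E))
(A + p(n(-5)))² = (28 + (-1440 + (-4)³ + 54*(-4)² + 608*(-4)))² = (28 + (-1440 - 64 + 54*16 - 2432))² = (28 + (-1440 - 64 + 864 - 2432))² = (28 - 3072)² = (-3044)² = 9265936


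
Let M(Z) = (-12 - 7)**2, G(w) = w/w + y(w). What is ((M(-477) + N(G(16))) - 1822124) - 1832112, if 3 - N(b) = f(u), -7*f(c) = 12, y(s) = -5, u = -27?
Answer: -25577092/7 ≈ -3.6539e+6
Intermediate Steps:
G(w) = -4 (G(w) = w/w - 5 = 1 - 5 = -4)
f(c) = -12/7 (f(c) = -1/7*12 = -12/7)
N(b) = 33/7 (N(b) = 3 - 1*(-12/7) = 3 + 12/7 = 33/7)
M(Z) = 361 (M(Z) = (-19)**2 = 361)
((M(-477) + N(G(16))) - 1822124) - 1832112 = ((361 + 33/7) - 1822124) - 1832112 = (2560/7 - 1822124) - 1832112 = -12752308/7 - 1832112 = -25577092/7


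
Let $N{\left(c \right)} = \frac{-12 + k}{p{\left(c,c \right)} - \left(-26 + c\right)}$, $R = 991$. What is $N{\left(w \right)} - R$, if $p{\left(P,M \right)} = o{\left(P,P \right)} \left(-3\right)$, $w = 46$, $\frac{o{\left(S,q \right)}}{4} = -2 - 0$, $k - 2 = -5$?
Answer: $- \frac{3979}{4} \approx -994.75$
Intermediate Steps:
$k = -3$ ($k = 2 - 5 = -3$)
$o{\left(S,q \right)} = -8$ ($o{\left(S,q \right)} = 4 \left(-2 - 0\right) = 4 \left(-2 + 0\right) = 4 \left(-2\right) = -8$)
$p{\left(P,M \right)} = 24$ ($p{\left(P,M \right)} = \left(-8\right) \left(-3\right) = 24$)
$N{\left(c \right)} = - \frac{15}{50 - c}$ ($N{\left(c \right)} = \frac{-12 - 3}{24 - \left(-26 + c\right)} = - \frac{15}{50 - c}$)
$N{\left(w \right)} - R = \frac{15}{-50 + 46} - 991 = \frac{15}{-4} - 991 = 15 \left(- \frac{1}{4}\right) - 991 = - \frac{15}{4} - 991 = - \frac{3979}{4}$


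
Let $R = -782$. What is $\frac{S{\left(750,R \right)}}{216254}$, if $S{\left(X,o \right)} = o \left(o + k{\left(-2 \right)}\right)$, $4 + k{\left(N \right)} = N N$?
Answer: $\frac{305762}{108127} \approx 2.8278$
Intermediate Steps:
$k{\left(N \right)} = -4 + N^{2}$ ($k{\left(N \right)} = -4 + N N = -4 + N^{2}$)
$S{\left(X,o \right)} = o^{2}$ ($S{\left(X,o \right)} = o \left(o - \left(4 - \left(-2\right)^{2}\right)\right) = o \left(o + \left(-4 + 4\right)\right) = o \left(o + 0\right) = o o = o^{2}$)
$\frac{S{\left(750,R \right)}}{216254} = \frac{\left(-782\right)^{2}}{216254} = 611524 \cdot \frac{1}{216254} = \frac{305762}{108127}$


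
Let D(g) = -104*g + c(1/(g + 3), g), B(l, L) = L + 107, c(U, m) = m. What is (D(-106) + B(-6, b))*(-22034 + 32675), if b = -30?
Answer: 116997795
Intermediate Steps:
B(l, L) = 107 + L
D(g) = -103*g (D(g) = -104*g + g = -103*g)
(D(-106) + B(-6, b))*(-22034 + 32675) = (-103*(-106) + (107 - 30))*(-22034 + 32675) = (10918 + 77)*10641 = 10995*10641 = 116997795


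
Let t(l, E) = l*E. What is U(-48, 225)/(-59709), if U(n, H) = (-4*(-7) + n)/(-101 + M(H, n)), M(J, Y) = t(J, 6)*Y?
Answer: -20/3875173809 ≈ -5.1611e-9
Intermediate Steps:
t(l, E) = E*l
M(J, Y) = 6*J*Y (M(J, Y) = (6*J)*Y = 6*J*Y)
U(n, H) = (28 + n)/(-101 + 6*H*n) (U(n, H) = (-4*(-7) + n)/(-101 + 6*H*n) = (28 + n)/(-101 + 6*H*n))
U(-48, 225)/(-59709) = ((28 - 48)/(-101 + 6*225*(-48)))/(-59709) = (-20/(-101 - 64800))*(-1/59709) = (-20/(-64901))*(-1/59709) = -1/64901*(-20)*(-1/59709) = (20/64901)*(-1/59709) = -20/3875173809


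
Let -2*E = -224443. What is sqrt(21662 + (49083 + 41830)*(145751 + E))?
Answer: sqrt(93812302218)/2 ≈ 1.5314e+5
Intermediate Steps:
E = 224443/2 (E = -1/2*(-224443) = 224443/2 ≈ 1.1222e+5)
sqrt(21662 + (49083 + 41830)*(145751 + E)) = sqrt(21662 + (49083 + 41830)*(145751 + 224443/2)) = sqrt(21662 + 90913*(515945/2)) = sqrt(21662 + 46906107785/2) = sqrt(46906151109/2) = sqrt(93812302218)/2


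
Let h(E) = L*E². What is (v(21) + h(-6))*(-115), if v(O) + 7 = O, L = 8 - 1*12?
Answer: 14950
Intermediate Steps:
L = -4 (L = 8 - 12 = -4)
h(E) = -4*E²
v(O) = -7 + O
(v(21) + h(-6))*(-115) = ((-7 + 21) - 4*(-6)²)*(-115) = (14 - 4*36)*(-115) = (14 - 144)*(-115) = -130*(-115) = 14950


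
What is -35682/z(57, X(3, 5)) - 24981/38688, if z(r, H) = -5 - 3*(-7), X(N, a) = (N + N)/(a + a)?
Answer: -28768019/12896 ≈ -2230.8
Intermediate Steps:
X(N, a) = N/a (X(N, a) = (2*N)/((2*a)) = (2*N)*(1/(2*a)) = N/a)
z(r, H) = 16 (z(r, H) = -5 + 21 = 16)
-35682/z(57, X(3, 5)) - 24981/38688 = -35682/16 - 24981/38688 = -35682*1/16 - 24981*1/38688 = -17841/8 - 8327/12896 = -28768019/12896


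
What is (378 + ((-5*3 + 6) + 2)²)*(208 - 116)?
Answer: 39284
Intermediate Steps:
(378 + ((-5*3 + 6) + 2)²)*(208 - 116) = (378 + ((-15 + 6) + 2)²)*92 = (378 + (-9 + 2)²)*92 = (378 + (-7)²)*92 = (378 + 49)*92 = 427*92 = 39284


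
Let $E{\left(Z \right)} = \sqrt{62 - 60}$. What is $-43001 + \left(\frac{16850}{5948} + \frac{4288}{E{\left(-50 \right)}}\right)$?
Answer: $- \frac{127876549}{2974} + 2144 \sqrt{2} \approx -39966.0$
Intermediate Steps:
$E{\left(Z \right)} = \sqrt{2}$
$-43001 + \left(\frac{16850}{5948} + \frac{4288}{E{\left(-50 \right)}}\right) = -43001 + \left(\frac{16850}{5948} + \frac{4288}{\sqrt{2}}\right) = -43001 + \left(16850 \cdot \frac{1}{5948} + 4288 \frac{\sqrt{2}}{2}\right) = -43001 + \left(\frac{8425}{2974} + 2144 \sqrt{2}\right) = - \frac{127876549}{2974} + 2144 \sqrt{2}$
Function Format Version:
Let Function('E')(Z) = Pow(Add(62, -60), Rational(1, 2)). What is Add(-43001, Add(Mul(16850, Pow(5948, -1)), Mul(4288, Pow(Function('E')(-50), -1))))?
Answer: Add(Rational(-127876549, 2974), Mul(2144, Pow(2, Rational(1, 2)))) ≈ -39966.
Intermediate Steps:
Function('E')(Z) = Pow(2, Rational(1, 2))
Add(-43001, Add(Mul(16850, Pow(5948, -1)), Mul(4288, Pow(Function('E')(-50), -1)))) = Add(-43001, Add(Mul(16850, Pow(5948, -1)), Mul(4288, Pow(Pow(2, Rational(1, 2)), -1)))) = Add(-43001, Add(Mul(16850, Rational(1, 5948)), Mul(4288, Mul(Rational(1, 2), Pow(2, Rational(1, 2)))))) = Add(-43001, Add(Rational(8425, 2974), Mul(2144, Pow(2, Rational(1, 2))))) = Add(Rational(-127876549, 2974), Mul(2144, Pow(2, Rational(1, 2))))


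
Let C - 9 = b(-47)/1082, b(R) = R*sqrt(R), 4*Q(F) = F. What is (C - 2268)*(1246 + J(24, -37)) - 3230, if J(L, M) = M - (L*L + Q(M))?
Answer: -5816291/4 - 120743*I*sqrt(47)/4328 ≈ -1.4541e+6 - 191.26*I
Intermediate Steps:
Q(F) = F/4
b(R) = R**(3/2)
J(L, M) = -L**2 + 3*M/4 (J(L, M) = M - (L*L + M/4) = M - (L**2 + M/4) = M + (-L**2 - M/4) = -L**2 + 3*M/4)
C = 9 - 47*I*sqrt(47)/1082 (C = 9 + (-47)**(3/2)/1082 = 9 - 47*I*sqrt(47)*(1/1082) = 9 - 47*I*sqrt(47)/1082 ≈ 9.0 - 0.2978*I)
(C - 2268)*(1246 + J(24, -37)) - 3230 = ((9 - 47*I*sqrt(47)/1082) - 2268)*(1246 + (-1*24**2 + (3/4)*(-37))) - 3230 = (-2259 - 47*I*sqrt(47)/1082)*(1246 + (-1*576 - 111/4)) - 3230 = (-2259 - 47*I*sqrt(47)/1082)*(1246 + (-576 - 111/4)) - 3230 = (-2259 - 47*I*sqrt(47)/1082)*(1246 - 2415/4) - 3230 = (-2259 - 47*I*sqrt(47)/1082)*(2569/4) - 3230 = (-5803371/4 - 120743*I*sqrt(47)/4328) - 3230 = -5816291/4 - 120743*I*sqrt(47)/4328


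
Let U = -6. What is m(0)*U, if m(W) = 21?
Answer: -126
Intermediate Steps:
m(0)*U = 21*(-6) = -126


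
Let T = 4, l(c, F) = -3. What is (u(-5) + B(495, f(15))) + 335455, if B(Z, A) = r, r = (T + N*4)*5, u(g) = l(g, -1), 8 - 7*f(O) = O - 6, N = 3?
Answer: 335532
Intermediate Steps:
f(O) = 2 - O/7 (f(O) = 8/7 - (O - 6)/7 = 8/7 - (-6 + O)/7 = 8/7 + (6/7 - O/7) = 2 - O/7)
u(g) = -3
r = 80 (r = (4 + 3*4)*5 = (4 + 12)*5 = 16*5 = 80)
B(Z, A) = 80
(u(-5) + B(495, f(15))) + 335455 = (-3 + 80) + 335455 = 77 + 335455 = 335532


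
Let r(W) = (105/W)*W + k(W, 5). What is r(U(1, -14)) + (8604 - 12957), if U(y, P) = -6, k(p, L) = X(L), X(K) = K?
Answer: -4243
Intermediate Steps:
k(p, L) = L
r(W) = 110 (r(W) = (105/W)*W + 5 = 105 + 5 = 110)
r(U(1, -14)) + (8604 - 12957) = 110 + (8604 - 12957) = 110 - 4353 = -4243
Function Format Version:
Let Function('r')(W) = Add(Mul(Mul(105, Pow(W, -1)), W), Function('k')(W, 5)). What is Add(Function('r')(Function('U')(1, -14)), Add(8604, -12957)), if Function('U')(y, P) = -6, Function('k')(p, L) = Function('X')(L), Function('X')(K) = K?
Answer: -4243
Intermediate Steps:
Function('k')(p, L) = L
Function('r')(W) = 110 (Function('r')(W) = Add(Mul(Mul(105, Pow(W, -1)), W), 5) = Add(105, 5) = 110)
Add(Function('r')(Function('U')(1, -14)), Add(8604, -12957)) = Add(110, Add(8604, -12957)) = Add(110, -4353) = -4243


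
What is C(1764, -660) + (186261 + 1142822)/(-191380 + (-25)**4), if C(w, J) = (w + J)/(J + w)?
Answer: 1528328/199245 ≈ 7.6706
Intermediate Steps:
C(w, J) = 1 (C(w, J) = (J + w)/(J + w) = 1)
C(1764, -660) + (186261 + 1142822)/(-191380 + (-25)**4) = 1 + (186261 + 1142822)/(-191380 + (-25)**4) = 1 + 1329083/(-191380 + 390625) = 1 + 1329083/199245 = 1528328/199245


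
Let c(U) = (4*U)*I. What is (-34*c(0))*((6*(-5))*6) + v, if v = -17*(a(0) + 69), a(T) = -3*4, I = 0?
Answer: -969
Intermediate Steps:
c(U) = 0 (c(U) = (4*U)*0 = 0)
a(T) = -12
v = -969 (v = -17*(-12 + 69) = -17*57 = -969)
(-34*c(0))*((6*(-5))*6) + v = (-34*0)*((6*(-5))*6) - 969 = 0*(-30*6) - 969 = 0*(-180) - 969 = 0 - 969 = -969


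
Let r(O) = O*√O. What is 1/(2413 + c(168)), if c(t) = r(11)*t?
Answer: -2413/31743575 + 1848*√11/31743575 ≈ 0.00011707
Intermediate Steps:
r(O) = O^(3/2)
c(t) = 11*t*√11 (c(t) = 11^(3/2)*t = (11*√11)*t = 11*t*√11)
1/(2413 + c(168)) = 1/(2413 + 11*168*√11) = 1/(2413 + 1848*√11)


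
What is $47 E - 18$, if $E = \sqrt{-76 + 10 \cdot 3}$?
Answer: $-18 + 47 i \sqrt{46} \approx -18.0 + 318.77 i$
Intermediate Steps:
$E = i \sqrt{46}$ ($E = \sqrt{-76 + 30} = \sqrt{-46} = i \sqrt{46} \approx 6.7823 i$)
$47 E - 18 = 47 i \sqrt{46} - 18 = -18 + 47 i \sqrt{46}$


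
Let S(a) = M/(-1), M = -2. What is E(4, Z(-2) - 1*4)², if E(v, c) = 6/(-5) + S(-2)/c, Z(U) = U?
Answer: 529/225 ≈ 2.3511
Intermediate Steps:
S(a) = 2 (S(a) = -2/(-1) = -2*(-1) = 2)
E(v, c) = -6/5 + 2/c (E(v, c) = 6/(-5) + 2/c = 6*(-⅕) + 2/c = -6/5 + 2/c)
E(4, Z(-2) - 1*4)² = (-6/5 + 2/(-2 - 1*4))² = (-6/5 + 2/(-2 - 4))² = (-6/5 + 2/(-6))² = (-6/5 + 2*(-⅙))² = (-6/5 - ⅓)² = (-23/15)² = 529/225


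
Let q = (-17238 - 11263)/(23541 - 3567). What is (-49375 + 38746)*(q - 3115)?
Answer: 220542931473/6658 ≈ 3.3125e+7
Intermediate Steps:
q = -28501/19974 ≈ -1.4269
(-49375 + 38746)*(q - 3115) = (-49375 + 38746)*(-28501/19974 - 3115) = -10629*(-62247511/19974) = 220542931473/6658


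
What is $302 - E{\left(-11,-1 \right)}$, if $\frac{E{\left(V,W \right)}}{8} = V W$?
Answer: $214$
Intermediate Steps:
$E{\left(V,W \right)} = 8 V W$
$302 - E{\left(-11,-1 \right)} = 302 - 8 \left(-11\right) \left(-1\right) = 302 - 88 = 214$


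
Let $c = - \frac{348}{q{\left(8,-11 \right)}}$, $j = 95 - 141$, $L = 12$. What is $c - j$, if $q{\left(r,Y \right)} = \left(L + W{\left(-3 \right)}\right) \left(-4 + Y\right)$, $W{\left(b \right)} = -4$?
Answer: $\frac{489}{10} \approx 48.9$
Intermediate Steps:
$q{\left(r,Y \right)} = -32 + 8 Y$ ($q{\left(r,Y \right)} = \left(12 - 4\right) \left(-4 + Y\right) = 8 \left(-4 + Y\right) = -32 + 8 Y$)
$j = -46$ ($j = 95 - 141 = -46$)
$c = \frac{29}{10}$ ($c = - \frac{348}{-32 + 8 \left(-11\right)} = - \frac{348}{-32 - 88} = - \frac{348}{-120} = \left(-348\right) \left(- \frac{1}{120}\right) = \frac{29}{10} \approx 2.9$)
$c - j = \frac{29}{10} - -46 = \frac{29}{10} + 46 = \frac{489}{10}$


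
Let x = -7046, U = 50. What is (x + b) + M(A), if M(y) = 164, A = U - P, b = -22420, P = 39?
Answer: -29302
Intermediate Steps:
A = 11 (A = 50 - 1*39 = 50 - 39 = 11)
(x + b) + M(A) = (-7046 - 22420) + 164 = -29466 + 164 = -29302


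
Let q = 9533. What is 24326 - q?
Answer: 14793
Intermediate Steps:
24326 - q = 24326 - 1*9533 = 24326 - 9533 = 14793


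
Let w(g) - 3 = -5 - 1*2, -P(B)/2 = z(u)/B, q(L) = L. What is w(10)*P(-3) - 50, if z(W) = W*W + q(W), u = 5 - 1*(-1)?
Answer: -162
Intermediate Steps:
u = 6 (u = 5 + 1 = 6)
z(W) = W + W² (z(W) = W*W + W = W² + W = W + W²)
P(B) = -84/B (P(B) = -2*6*(1 + 6)/B = -2*6*7/B = -84/B)
w(g) = -4 (w(g) = 3 + (-5 - 1*2) = 3 + (-5 - 2) = 3 - 7 = -4)
w(10)*P(-3) - 50 = -(-336)/(-3) - 50 = -(-336)*(-1)/3 - 50 = -4*28 - 50 = -112 - 50 = -162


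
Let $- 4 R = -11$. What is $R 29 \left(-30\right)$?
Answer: $- \frac{4785}{2} \approx -2392.5$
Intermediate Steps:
$R = \frac{11}{4}$ ($R = \left(- \frac{1}{4}\right) \left(-11\right) = \frac{11}{4} \approx 2.75$)
$R 29 \left(-30\right) = \frac{11}{4} \cdot 29 \left(-30\right) = \frac{319}{4} \left(-30\right) = - \frac{4785}{2}$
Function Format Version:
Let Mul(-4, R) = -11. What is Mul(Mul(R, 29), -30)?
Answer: Rational(-4785, 2) ≈ -2392.5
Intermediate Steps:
R = Rational(11, 4) (R = Mul(Rational(-1, 4), -11) = Rational(11, 4) ≈ 2.7500)
Mul(Mul(R, 29), -30) = Mul(Mul(Rational(11, 4), 29), -30) = Mul(Rational(319, 4), -30) = Rational(-4785, 2)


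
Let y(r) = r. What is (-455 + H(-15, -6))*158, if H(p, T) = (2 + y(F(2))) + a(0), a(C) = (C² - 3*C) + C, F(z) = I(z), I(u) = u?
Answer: -71258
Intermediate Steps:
F(z) = z
a(C) = C² - 2*C
H(p, T) = 4 (H(p, T) = (2 + 2) + 0*(-2 + 0) = 4 + 0*(-2) = 4 + 0 = 4)
(-455 + H(-15, -6))*158 = (-455 + 4)*158 = -451*158 = -71258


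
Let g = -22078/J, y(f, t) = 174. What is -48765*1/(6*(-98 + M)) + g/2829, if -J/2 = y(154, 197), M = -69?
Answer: 2001286439/41102541 ≈ 48.690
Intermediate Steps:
J = -348 (J = -2*174 = -348)
g = 11039/174 (g = -22078/(-348) = -22078*(-1/348) = 11039/174 ≈ 63.443)
-48765*1/(6*(-98 + M)) + g/2829 = -48765*1/(6*(-98 - 69)) + (11039/174)/2829 = -48765/((-167*6)) + (11039/174)*(1/2829) = -48765/(-1002) + 11039/492246 = -48765*(-1/1002) + 11039/492246 = 16255/334 + 11039/492246 = 2001286439/41102541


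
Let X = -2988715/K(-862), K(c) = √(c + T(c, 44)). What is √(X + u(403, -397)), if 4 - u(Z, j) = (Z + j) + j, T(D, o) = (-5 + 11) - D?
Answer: √(14220 - 17932290*√6)/6 ≈ 1104.4*I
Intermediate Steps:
T(D, o) = 6 - D
K(c) = √6 (K(c) = √(c + (6 - c)) = √6)
u(Z, j) = 4 - Z - 2*j (u(Z, j) = 4 - ((Z + j) + j) = 4 - (Z + 2*j) = 4 + (-Z - 2*j) = 4 - Z - 2*j)
X = -2988715*√6/6 ≈ -1.2201e+6
√(X + u(403, -397)) = √(-2988715*√6/6 + (4 - 1*403 - 2*(-397))) = √(-2988715*√6/6 + (4 - 403 + 794)) = √(-2988715*√6/6 + 395) = √(395 - 2988715*√6/6)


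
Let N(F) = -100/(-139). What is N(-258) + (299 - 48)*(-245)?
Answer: -8547705/139 ≈ -61494.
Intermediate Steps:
N(F) = 100/139 (N(F) = -100*(-1/139) = 100/139)
N(-258) + (299 - 48)*(-245) = 100/139 + (299 - 48)*(-245) = 100/139 + 251*(-245) = 100/139 - 61495 = -8547705/139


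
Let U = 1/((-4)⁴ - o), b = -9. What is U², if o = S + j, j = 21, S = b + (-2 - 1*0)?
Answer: 1/60516 ≈ 1.6525e-5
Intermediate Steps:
S = -11 (S = -9 + (-2 - 1*0) = -9 + (-2 + 0) = -9 - 2 = -11)
o = 10 (o = -11 + 21 = 10)
U = 1/246 (U = 1/((-4)⁴ - 1*10) = 1/(256 - 10) = 1/246 ≈ 0.0040650)
U² = (1/246)² = 1/60516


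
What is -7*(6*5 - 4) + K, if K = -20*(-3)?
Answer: -122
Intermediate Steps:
K = 60
-7*(6*5 - 4) + K = -7*(6*5 - 4) + 60 = -7*(30 - 4) + 60 = -7*26 + 60 = -182 + 60 = -122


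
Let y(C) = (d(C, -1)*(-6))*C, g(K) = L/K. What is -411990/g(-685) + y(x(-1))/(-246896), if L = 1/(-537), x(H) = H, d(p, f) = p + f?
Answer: -9354177240712197/61724 ≈ -1.5155e+11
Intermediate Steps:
d(p, f) = f + p
L = -1/537 ≈ -0.0018622
g(K) = -1/(537*K)
y(C) = C*(6 - 6*C) (y(C) = ((-1 + C)*(-6))*C = (6 - 6*C)*C = C*(6 - 6*C))
-411990/g(-685) + y(x(-1))/(-246896) = -411990/((-1/537/(-685))) + (6*(-1)*(1 - 1*(-1)))/(-246896) = -411990/((-1/537*(-1/685))) + (6*(-1)*(1 + 1))*(-1/246896) = -411990/1/367845 + (6*(-1)*2)*(-1/246896) = -411990*367845 - 12*(-1/246896) = -151548461550 + 3/61724 = -9354177240712197/61724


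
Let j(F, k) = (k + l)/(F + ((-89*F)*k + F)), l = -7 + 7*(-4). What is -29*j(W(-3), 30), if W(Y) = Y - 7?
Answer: 1/184 ≈ 0.0054348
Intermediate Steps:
W(Y) = -7 + Y
l = -35 (l = -7 - 28 = -35)
j(F, k) = (-35 + k)/(2*F - 89*F*k) (j(F, k) = (k - 35)/(F + ((-89*F)*k + F)) = (-35 + k)/(F + (-89*F*k + F)) = (-35 + k)/(F + (F - 89*F*k)) = (-35 + k)/(2*F - 89*F*k))
-29*j(W(-3), 30) = -29*(35 - 1*30)/((-7 - 3)*(-2 + 89*30)) = -29*(35 - 30)/((-10)*(-2 + 2670)) = -(-29)*5/(10*2668) = -29*(-1/5336) = 1/184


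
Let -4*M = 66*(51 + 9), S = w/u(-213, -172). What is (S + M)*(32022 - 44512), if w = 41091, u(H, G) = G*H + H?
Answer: 149953603570/12141 ≈ 1.2351e+7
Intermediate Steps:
u(H, G) = H + G*H
S = 13697/12141 (S = 41091/((-213*(1 - 172))) = 41091/((-213*(-171))) = 41091/36423 = 41091*(1/36423) = 13697/12141 ≈ 1.1282)
M = -990 (M = -33*(51 + 9)/2 = -33*60/2 = -¼*3960 = -990)
(S + M)*(32022 - 44512) = (13697/12141 - 990)*(32022 - 44512) = -12005893/12141*(-12490) = 149953603570/12141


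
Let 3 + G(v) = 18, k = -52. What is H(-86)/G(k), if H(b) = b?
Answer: -86/15 ≈ -5.7333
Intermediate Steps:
G(v) = 15 (G(v) = -3 + 18 = 15)
H(-86)/G(k) = -86/15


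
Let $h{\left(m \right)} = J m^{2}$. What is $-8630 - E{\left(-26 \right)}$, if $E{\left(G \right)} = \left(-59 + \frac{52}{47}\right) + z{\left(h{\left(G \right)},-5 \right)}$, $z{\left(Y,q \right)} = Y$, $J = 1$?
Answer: $- \frac{434661}{47} \approx -9248.1$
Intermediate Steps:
$h{\left(m \right)} = m^{2}$ ($h{\left(m \right)} = 1 m^{2} = m^{2}$)
$E{\left(G \right)} = - \frac{2721}{47} + G^{2}$ ($E{\left(G \right)} = \left(-59 + \frac{52}{47}\right) + G^{2} = - \frac{2721}{47} + G^{2}$)
$-8630 - E{\left(-26 \right)} = -8630 - \left(- \frac{2721}{47} + \left(-26\right)^{2}\right) = -8630 - \left(- \frac{2721}{47} + 676\right) = -8630 - \frac{29051}{47} = - \frac{434661}{47}$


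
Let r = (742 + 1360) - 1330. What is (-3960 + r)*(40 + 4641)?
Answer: -14923028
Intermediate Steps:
r = 772 (r = 2102 - 1330 = 772)
(-3960 + r)*(40 + 4641) = (-3960 + 772)*(40 + 4641) = -3188*4681 = -14923028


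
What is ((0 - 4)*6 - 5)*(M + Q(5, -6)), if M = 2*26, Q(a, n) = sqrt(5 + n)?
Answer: -1508 - 29*I ≈ -1508.0 - 29.0*I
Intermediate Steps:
M = 52
((0 - 4)*6 - 5)*(M + Q(5, -6)) = ((0 - 4)*6 - 5)*(52 + sqrt(5 - 6)) = (-4*6 - 5)*(52 + sqrt(-1)) = (-24 - 5)*(52 + I) = -29*(52 + I) = -1508 - 29*I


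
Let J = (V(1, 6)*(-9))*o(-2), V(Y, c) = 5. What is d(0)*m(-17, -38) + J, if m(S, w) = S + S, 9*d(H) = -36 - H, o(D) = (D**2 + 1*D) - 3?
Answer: 181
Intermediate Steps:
o(D) = -3 + D + D**2 (o(D) = (D**2 + D) - 3 = (D + D**2) - 3 = -3 + D + D**2)
d(H) = -4 - H/9 (d(H) = (-36 - H)/9 = -4 - H/9)
J = 45 (J = (5*(-9))*(-3 - 2 + (-2)**2) = -45*(-3 - 2 + 4) = -45*(-1) = 45)
m(S, w) = 2*S
d(0)*m(-17, -38) + J = (-4 - 1/9*0)*(2*(-17)) + 45 = (-4 + 0)*(-34) + 45 = -4*(-34) + 45 = 136 + 45 = 181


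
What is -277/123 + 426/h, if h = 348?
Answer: -7333/7134 ≈ -1.0279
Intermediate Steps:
-277/123 + 426/h = -277/123 + 426/348 = -277*1/123 + 426*(1/348) = -277/123 + 71/58 = -7333/7134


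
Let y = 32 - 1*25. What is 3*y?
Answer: 21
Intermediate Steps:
y = 7 (y = 32 - 25 = 7)
3*y = 3*7 = 21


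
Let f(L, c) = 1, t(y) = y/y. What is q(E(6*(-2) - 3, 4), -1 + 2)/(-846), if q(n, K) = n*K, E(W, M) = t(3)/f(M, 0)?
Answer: -1/846 ≈ -0.0011820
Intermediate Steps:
t(y) = 1
E(W, M) = 1 (E(W, M) = 1/1 = 1*1 = 1)
q(n, K) = K*n
q(E(6*(-2) - 3, 4), -1 + 2)/(-846) = ((-1 + 2)*1)/(-846) = (1*1)*(-1/846) = 1*(-1/846) = -1/846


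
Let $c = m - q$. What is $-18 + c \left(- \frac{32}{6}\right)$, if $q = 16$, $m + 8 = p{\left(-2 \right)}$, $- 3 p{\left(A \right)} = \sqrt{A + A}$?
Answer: $110 + \frac{32 i}{9} \approx 110.0 + 3.5556 i$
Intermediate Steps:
$p{\left(A \right)} = - \frac{\sqrt{2} \sqrt{A}}{3}$ ($p{\left(A \right)} = - \frac{\sqrt{A + A}}{3} = - \frac{\sqrt{2 A}}{3} = - \frac{\sqrt{2} \sqrt{A}}{3}$)
$m = -8 - \frac{2 i}{3}$ ($m = -8 - \frac{\sqrt{2} \sqrt{-2}}{3} = -8 - \frac{\sqrt{2} i \sqrt{2}}{3} = -8 - \frac{2 i}{3} \approx -8.0 - 0.66667 i$)
$c = -24 - \frac{2 i}{3}$ ($c = \left(-8 - \frac{2 i}{3}\right) - 16 = -24 - \frac{2 i}{3} \approx -24.0 - 0.66667 i$)
$-18 + c \left(- \frac{32}{6}\right) = -18 + \left(-24 - \frac{2 i}{3}\right) \left(- \frac{32}{6}\right) = -18 + \left(-24 - \frac{2 i}{3}\right) \left(\left(-32\right) \frac{1}{6}\right) = -18 + \left(-24 - \frac{2 i}{3}\right) \left(- \frac{16}{3}\right) = -18 + \left(128 + \frac{32 i}{9}\right) = 110 + \frac{32 i}{9}$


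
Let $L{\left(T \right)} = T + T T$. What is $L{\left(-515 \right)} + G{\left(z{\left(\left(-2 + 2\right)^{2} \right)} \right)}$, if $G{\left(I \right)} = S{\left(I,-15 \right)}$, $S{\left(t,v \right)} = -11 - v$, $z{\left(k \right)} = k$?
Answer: $264714$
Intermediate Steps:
$L{\left(T \right)} = T + T^{2}$
$G{\left(I \right)} = 4$ ($G{\left(I \right)} = -11 - -15 = -11 + 15 = 4$)
$L{\left(-515 \right)} + G{\left(z{\left(\left(-2 + 2\right)^{2} \right)} \right)} = - 515 \left(1 - 515\right) + 4 = \left(-515\right) \left(-514\right) + 4 = 264710 + 4 = 264714$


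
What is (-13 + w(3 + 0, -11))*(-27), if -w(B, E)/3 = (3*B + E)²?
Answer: 675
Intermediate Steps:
w(B, E) = -3*(E + 3*B)² (w(B, E) = -3*(3*B + E)² = -3*(E + 3*B)²)
(-13 + w(3 + 0, -11))*(-27) = (-13 - 3*(-11 + 3*(3 + 0))²)*(-27) = (-13 - 3*(-11 + 3*3)²)*(-27) = (-13 - 3*(-11 + 9)²)*(-27) = (-13 - 3*(-2)²)*(-27) = (-13 - 3*4)*(-27) = (-13 - 12)*(-27) = -25*(-27) = 675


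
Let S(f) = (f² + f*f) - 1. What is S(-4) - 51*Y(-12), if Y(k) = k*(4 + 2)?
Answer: 3703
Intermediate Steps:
Y(k) = 6*k (Y(k) = k*6 = 6*k)
S(f) = -1 + 2*f² (S(f) = (f² + f²) - 1 = 2*f² - 1 = -1 + 2*f²)
S(-4) - 51*Y(-12) = (-1 + 2*(-4)²) - 306*(-12) = (-1 + 2*16) - 51*(-72) = (-1 + 32) + 3672 = 31 + 3672 = 3703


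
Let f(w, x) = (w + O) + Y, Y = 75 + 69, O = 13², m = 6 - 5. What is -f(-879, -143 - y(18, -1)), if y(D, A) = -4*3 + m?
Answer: 566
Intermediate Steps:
m = 1
O = 169
Y = 144
y(D, A) = -11 (y(D, A) = -4*3 + 1 = -12 + 1 = -11)
f(w, x) = 313 + w (f(w, x) = (w + 169) + 144 = (169 + w) + 144 = 313 + w)
-f(-879, -143 - y(18, -1)) = -(313 - 879) = -1*(-566) = 566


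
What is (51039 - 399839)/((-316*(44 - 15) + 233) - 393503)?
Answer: 174400/201217 ≈ 0.86673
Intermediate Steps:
(51039 - 399839)/((-316*(44 - 15) + 233) - 393503) = -348800/((-316*29 + 233) - 393503) = -348800/((-9164 + 233) - 393503) = -348800/(-8931 - 393503) = -348800/(-402434) = -348800*(-1/402434) = 174400/201217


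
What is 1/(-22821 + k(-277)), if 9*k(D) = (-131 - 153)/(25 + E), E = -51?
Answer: -117/2669915 ≈ -4.3822e-5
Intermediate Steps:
k(D) = 142/117 (k(D) = ((-131 - 153)/(25 - 51))/9 = (-284/(-26))/9 = (-284*(-1/26))/9 = (⅑)*(142/13) = 142/117)
1/(-22821 + k(-277)) = 1/(-22821 + 142/117) = 1/(-2669915/117) = -117/2669915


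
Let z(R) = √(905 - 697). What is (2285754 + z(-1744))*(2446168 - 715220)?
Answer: 3956521314792 + 6923792*√13 ≈ 3.9565e+12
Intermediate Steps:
z(R) = 4*√13 (z(R) = √208 = 4*√13)
(2285754 + z(-1744))*(2446168 - 715220) = (2285754 + 4*√13)*(2446168 - 715220) = (2285754 + 4*√13)*1730948 = 3956521314792 + 6923792*√13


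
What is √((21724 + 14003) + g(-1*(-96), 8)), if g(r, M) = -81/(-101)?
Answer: 2*√91114827/101 ≈ 189.02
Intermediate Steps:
g(r, M) = 81/101 (g(r, M) = -81*(-1/101) = 81/101)
√((21724 + 14003) + g(-1*(-96), 8)) = √((21724 + 14003) + 81/101) = √(35727 + 81/101) = √(3608508/101) = 2*√91114827/101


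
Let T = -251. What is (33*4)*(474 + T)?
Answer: 29436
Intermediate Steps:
(33*4)*(474 + T) = (33*4)*(474 - 251) = 132*223 = 29436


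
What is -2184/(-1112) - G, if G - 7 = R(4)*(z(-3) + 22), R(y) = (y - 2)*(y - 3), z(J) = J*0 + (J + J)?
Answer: -5148/139 ≈ -37.036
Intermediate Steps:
z(J) = 2*J (z(J) = 0 + 2*J = 2*J)
R(y) = (-3 + y)*(-2 + y) (R(y) = (-2 + y)*(-3 + y) = (-3 + y)*(-2 + y))
G = 39 (G = 7 + (6 + 4**2 - 5*4)*(2*(-3) + 22) = 7 + (6 + 16 - 20)*(-6 + 22) = 7 + 2*16 = 7 + 32 = 39)
-2184/(-1112) - G = -2184/(-1112) - 1*39 = -2184*(-1/1112) - 39 = 273/139 - 39 = -5148/139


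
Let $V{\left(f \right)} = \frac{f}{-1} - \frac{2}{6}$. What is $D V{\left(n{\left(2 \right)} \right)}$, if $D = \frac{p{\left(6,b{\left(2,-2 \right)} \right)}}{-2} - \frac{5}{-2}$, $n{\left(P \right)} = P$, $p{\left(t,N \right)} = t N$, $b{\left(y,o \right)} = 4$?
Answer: $\frac{133}{6} \approx 22.167$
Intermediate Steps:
$p{\left(t,N \right)} = N t$
$V{\left(f \right)} = - \frac{1}{3} - f$ ($V{\left(f \right)} = f \left(-1\right) - \frac{1}{3} = - f - \frac{1}{3} = - \frac{1}{3} - f$)
$D = - \frac{19}{2}$ ($D = \frac{4 \cdot 6}{-2} - \frac{5}{-2} = 24 \left(- \frac{1}{2}\right) - - \frac{5}{2} = -12 + \frac{5}{2} = - \frac{19}{2} \approx -9.5$)
$D V{\left(n{\left(2 \right)} \right)} = - \frac{19 \left(- \frac{1}{3} - 2\right)}{2} = \left(- \frac{19}{2}\right) \left(- \frac{7}{3}\right) = \frac{133}{6}$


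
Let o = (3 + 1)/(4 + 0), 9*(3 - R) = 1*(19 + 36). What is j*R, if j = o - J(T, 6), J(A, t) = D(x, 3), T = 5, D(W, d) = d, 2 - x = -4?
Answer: 56/9 ≈ 6.2222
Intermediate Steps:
x = 6 (x = 2 - 1*(-4) = 2 + 4 = 6)
R = -28/9 (R = 3 - (19 + 36)/9 = 3 - 55/9 = -28/9 ≈ -3.1111)
J(A, t) = 3
o = 1 (o = 4/4 = 4*(¼) = 1)
j = -2 (j = 1 - 1*3 = 1 - 3 = -2)
j*R = -2*(-28/9) = 56/9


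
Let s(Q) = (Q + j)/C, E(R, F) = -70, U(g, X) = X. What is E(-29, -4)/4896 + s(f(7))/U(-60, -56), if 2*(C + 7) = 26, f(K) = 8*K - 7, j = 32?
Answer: -547/2142 ≈ -0.25537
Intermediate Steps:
f(K) = -7 + 8*K
C = 6 (C = -7 + (½)*26 = -7 + 13 = 6)
s(Q) = 16/3 + Q/6 (s(Q) = (Q + 32)/6 = (32 + Q)*(⅙) = 16/3 + Q/6)
E(-29, -4)/4896 + s(f(7))/U(-60, -56) = -70/4896 + (16/3 + (-7 + 8*7)/6)/(-56) = -70*1/4896 + (16/3 + (-7 + 56)/6)*(-1/56) = -35/2448 + (16/3 + (⅙)*49)*(-1/56) = -35/2448 + (16/3 + 49/6)*(-1/56) = -35/2448 + (27/2)*(-1/56) = -35/2448 - 27/112 = -547/2142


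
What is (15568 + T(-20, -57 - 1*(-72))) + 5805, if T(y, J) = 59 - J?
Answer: 21417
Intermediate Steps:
(15568 + T(-20, -57 - 1*(-72))) + 5805 = (15568 + (59 - (-57 - 1*(-72)))) + 5805 = (15568 + (59 - (-57 + 72))) + 5805 = (15568 + (59 - 1*15)) + 5805 = (15568 + (59 - 15)) + 5805 = (15568 + 44) + 5805 = 15612 + 5805 = 21417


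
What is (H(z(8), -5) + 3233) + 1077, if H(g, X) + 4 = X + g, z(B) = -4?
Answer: 4297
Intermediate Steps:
H(g, X) = -4 + X + g (H(g, X) = -4 + (X + g) = -4 + X + g)
(H(z(8), -5) + 3233) + 1077 = ((-4 - 5 - 4) + 3233) + 1077 = (-13 + 3233) + 1077 = 3220 + 1077 = 4297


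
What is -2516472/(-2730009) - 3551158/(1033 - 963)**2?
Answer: -1613727097937/2229507350 ≈ -723.80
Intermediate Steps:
-2516472/(-2730009) - 3551158/(1033 - 963)**2 = -2516472*(-1/2730009) - 3551158/(70**2) = 838824/910003 - 3551158/4900 = 838824/910003 - 3551158*1/4900 = 838824/910003 - 1775579/2450 = -1613727097937/2229507350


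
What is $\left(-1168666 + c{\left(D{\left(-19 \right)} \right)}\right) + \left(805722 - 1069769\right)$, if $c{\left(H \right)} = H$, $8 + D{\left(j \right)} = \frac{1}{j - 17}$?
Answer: $- \frac{51577957}{36} \approx -1.4327 \cdot 10^{6}$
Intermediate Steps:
$D{\left(j \right)} = -8 + \frac{1}{-17 + j}$ ($D{\left(j \right)} = -8 + \frac{1}{j - 17} = -8 + \frac{1}{-17 + j}$)
$\left(-1168666 + c{\left(D{\left(-19 \right)} \right)}\right) + \left(805722 - 1069769\right) = \left(-1168666 + \frac{137 - -152}{-17 - 19}\right) + \left(805722 - 1069769\right) = \left(-1168666 + \frac{137 + 152}{-36}\right) - 264047 = \left(-1168666 - \frac{289}{36}\right) - 264047 = - \frac{42072265}{36} - 264047 = - \frac{51577957}{36}$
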